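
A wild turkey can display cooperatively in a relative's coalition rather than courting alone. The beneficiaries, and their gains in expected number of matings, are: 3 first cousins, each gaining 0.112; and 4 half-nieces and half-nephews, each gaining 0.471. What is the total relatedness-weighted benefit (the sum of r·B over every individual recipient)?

0.2775

r to a first cousin = 1/8 (first cousins share one grandparent pair — two paths of length 4: r = 2·(1/2)^4 = 1/8).
r to a half-niece or half-nephew = 0.125 (half-aunt/uncle↔niece/nephew: one path of length 3: r = (1/2)^3 = 1/8).
Summing one r·B term per recipient: 3·0.125·0.112 + 4·0.125·0.471 = 0.2775.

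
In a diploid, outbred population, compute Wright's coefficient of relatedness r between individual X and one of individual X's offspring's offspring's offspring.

0.125

Each parent–offspring link contributes a factor of 1/2, and independent paths through distinct common ancestors add.
Three parent–offspring links: r = (1/2)^3 = 1/8.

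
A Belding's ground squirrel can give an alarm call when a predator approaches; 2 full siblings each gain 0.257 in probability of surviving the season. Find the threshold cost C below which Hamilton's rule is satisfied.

r to a full sibling = 0.5 (full sibs share both parents — two paths of length 2: r = 2·(1/2)^2 = 1/2).
Hamilton's rule: n·r·B > C, so the trait is favored while C < n·r·B = 2·0.5·0.257 = 0.257.

0.257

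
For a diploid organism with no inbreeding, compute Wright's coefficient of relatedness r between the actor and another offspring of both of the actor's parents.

Each parent–offspring link contributes a factor of 1/2, and independent paths through distinct common ancestors add.
Full sibs share both parents — two paths of length 2: r = 2·(1/2)^2 = 1/2.

0.5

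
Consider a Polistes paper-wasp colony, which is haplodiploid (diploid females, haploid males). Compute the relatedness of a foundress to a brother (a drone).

0.25

Her haploid brother carries none of their father's genes and a random half of their mother's genome; that half matches the maternal half of her own genome with probability 1/2: r = 1/2 · 1/2 = 1/4.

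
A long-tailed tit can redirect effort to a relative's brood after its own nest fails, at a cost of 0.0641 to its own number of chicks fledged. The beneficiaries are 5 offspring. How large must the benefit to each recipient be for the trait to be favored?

r to an offspring = 0.5 (one parent–offspring link: r = (1/2)^1 = 1/2).
Hamilton's rule with n recipients of equal r: n·r·B > C, so B > C/(n·r) = 0.0641/(5·0.5) = 0.0256.

0.0256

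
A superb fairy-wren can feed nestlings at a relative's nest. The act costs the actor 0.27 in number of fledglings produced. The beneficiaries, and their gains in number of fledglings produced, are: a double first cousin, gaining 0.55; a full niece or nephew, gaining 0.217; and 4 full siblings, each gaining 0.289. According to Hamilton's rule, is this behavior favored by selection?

Hamilton's rule: the trait is favored when the sum of r·B over every recipient exceeds the actor's cost C.
r to a double first cousin = 0.25 (double first cousins share both grandparent pairs — four paths of length 4: r = 4·(1/2)^4 = 1/4).
r to a full niece or nephew = 0.25 (full aunt/uncle↔niece/nephew: two paths of length 3 through the shared grandparent pair: r = 2·(1/2)^3 = 1/4).
r to a full sibling = 1/2 (full sibs share both parents — two paths of length 2: r = 2·(1/2)^2 = 1/2).
Summing one r·B term per recipient: 1·0.25·0.55 + 1·0.25·0.217 + 4·0.5·0.289 = 0.76975.
0.76975 > 0.27: the indirect benefit exceeds the cost.

Yes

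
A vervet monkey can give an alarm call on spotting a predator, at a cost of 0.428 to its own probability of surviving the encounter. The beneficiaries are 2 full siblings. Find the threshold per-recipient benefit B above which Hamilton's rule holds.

r to a full sibling = 1/2 (full sibs share both parents — two paths of length 2: r = 2·(1/2)^2 = 1/2).
Hamilton's rule with n recipients of equal r: n·r·B > C, so B > C/(n·r) = 0.428/(2·0.5) = 0.428.

0.428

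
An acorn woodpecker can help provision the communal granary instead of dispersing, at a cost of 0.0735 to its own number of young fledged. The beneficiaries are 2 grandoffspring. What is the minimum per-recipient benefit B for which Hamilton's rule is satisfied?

r to a grandoffspring = 1/4 (two parent–offspring links: r = (1/2)^2 = 1/4).
Hamilton's rule with n recipients of equal r: n·r·B > C, so B > C/(n·r) = 0.0735/(2·0.25) = 0.147.

0.147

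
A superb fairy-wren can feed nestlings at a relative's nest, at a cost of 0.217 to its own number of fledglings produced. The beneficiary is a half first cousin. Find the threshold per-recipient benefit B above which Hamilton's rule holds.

r to a half first cousin = 1/16 (half first cousins share one grandparent — one path of length 4: r = (1/2)^4 = 1/16).
Hamilton's rule with n recipients of equal r: n·r·B > C, so B > C/(n·r) = 0.217/(1·0.0625) = 3.472.

3.472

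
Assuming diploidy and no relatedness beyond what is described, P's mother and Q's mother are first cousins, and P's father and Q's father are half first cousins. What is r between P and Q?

0.046875

With two independent routes of shared ancestry, r is the sum of the two contributions.
P and Q are related in two ways: second cousins through their mothers (r = 1/32) and half second cousins through their fathers (r = 1/64).
r = 1/32 + 1/64 = 0.046875.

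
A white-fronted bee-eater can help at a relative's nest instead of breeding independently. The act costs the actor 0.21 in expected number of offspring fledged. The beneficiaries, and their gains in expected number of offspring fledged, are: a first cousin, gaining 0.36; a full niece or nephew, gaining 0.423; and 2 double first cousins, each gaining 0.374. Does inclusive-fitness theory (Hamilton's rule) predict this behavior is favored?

Yes

Hamilton's rule: the trait is favored when the sum of r·B over every recipient exceeds the actor's cost C.
r to a first cousin = 1/8 (first cousins share one grandparent pair — two paths of length 4: r = 2·(1/2)^4 = 1/8).
r to a full niece or nephew = 1/4 (full aunt/uncle↔niece/nephew: two paths of length 3 through the shared grandparent pair: r = 2·(1/2)^3 = 1/4).
r to a double first cousin = 0.25 (double first cousins share both grandparent pairs — four paths of length 4: r = 4·(1/2)^4 = 1/4).
Summing one r·B term per recipient: 1·0.125·0.36 + 1·0.25·0.423 + 2·0.25·0.374 = 0.33775.
0.33775 > 0.21: the indirect benefit exceeds the cost.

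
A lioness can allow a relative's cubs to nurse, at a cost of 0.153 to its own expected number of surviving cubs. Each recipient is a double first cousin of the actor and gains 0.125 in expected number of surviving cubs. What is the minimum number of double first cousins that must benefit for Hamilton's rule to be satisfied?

5

r to a double first cousin = 1/4 (double first cousins share both grandparent pairs — four paths of length 4: r = 4·(1/2)^4 = 1/4).
Hamilton's rule: n·r·B > C  ⇒  n > C/(r·B) = 0.153/(0.25·0.125) = 4.896.
The smallest integer exceeding 4.896 is 5.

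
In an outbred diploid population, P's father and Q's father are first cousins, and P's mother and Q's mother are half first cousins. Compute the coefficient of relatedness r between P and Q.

With two independent routes of shared ancestry, r is the sum of the two contributions.
P and Q are related in two ways: second cousins through their fathers (r = 1/32) and half second cousins through their mothers (r = 1/64).
r = 1/32 + 1/64 = 0.046875.

0.046875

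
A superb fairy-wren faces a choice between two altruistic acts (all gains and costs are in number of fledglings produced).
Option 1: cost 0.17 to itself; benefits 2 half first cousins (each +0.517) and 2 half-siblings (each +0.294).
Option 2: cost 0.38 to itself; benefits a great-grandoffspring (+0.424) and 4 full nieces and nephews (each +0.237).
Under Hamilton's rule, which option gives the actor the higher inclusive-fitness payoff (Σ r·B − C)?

Option 1

Option 1: r to a half first cousin = 0.0625.
Option 1: r to a half-sibling = 0.25.
Option 1: Σ r·B − C = (2·0.0625·0.517 + 2·0.25·0.294) − 0.17 = 0.041625.
Option 2: r to a great-grandoffspring = 0.125.
Option 2: r to a full niece or nephew = 0.25.
Option 2: Σ r·B − C = (1·0.125·0.424 + 4·0.25·0.237) − 0.38 = -0.09.
Option 1 has the higher net inclusive-fitness payoff.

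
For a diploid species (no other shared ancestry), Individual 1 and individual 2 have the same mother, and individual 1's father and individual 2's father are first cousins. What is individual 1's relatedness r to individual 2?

Independent pedigree routes through distinct common ancestors add.
Individual 1 and individual 2 are related in two ways: half-sibs through their shared mother (r = 1/4) and second cousins through their fathers (r = 1/32).
r = 1/4 + 1/32 = 0.28125.

0.28125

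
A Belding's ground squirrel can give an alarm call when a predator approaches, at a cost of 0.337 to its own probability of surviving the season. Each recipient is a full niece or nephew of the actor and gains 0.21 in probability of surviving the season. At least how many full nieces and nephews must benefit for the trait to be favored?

r to a full niece or nephew = 1/4 (full aunt/uncle↔niece/nephew: two paths of length 3 through the shared grandparent pair: r = 2·(1/2)^3 = 1/4).
Hamilton's rule: n·r·B > C  ⇒  n > C/(r·B) = 0.337/(0.25·0.21) = 6.419.
The smallest integer exceeding 6.419 is 7.

7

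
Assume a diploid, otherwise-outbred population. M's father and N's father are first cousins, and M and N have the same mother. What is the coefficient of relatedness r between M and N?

Wright's path rule: contributions from independent ancestry routes add.
M and N are related in two ways: second cousins through their fathers (r = 1/32) and half-sibs through their shared mother (r = 1/4).
r = 1/32 + 1/4 = 0.28125.

0.28125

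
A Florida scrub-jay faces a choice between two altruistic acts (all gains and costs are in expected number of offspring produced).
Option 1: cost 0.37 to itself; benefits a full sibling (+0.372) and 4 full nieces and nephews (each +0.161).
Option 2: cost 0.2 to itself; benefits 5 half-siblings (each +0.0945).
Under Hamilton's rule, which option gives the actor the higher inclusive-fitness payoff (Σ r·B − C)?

Option 1: r to a full sibling = 0.5.
Option 1: r to a full niece or nephew = 0.25.
Option 1: Σ r·B − C = (1·0.5·0.372 + 4·0.25·0.161) − 0.37 = -0.023.
Option 2: r to a half-sibling = 0.25.
Option 2: Σ r·B − C = (5·0.25·0.0945) − 0.2 = -0.081875.
Option 1 has the higher net inclusive-fitness payoff.

Option 1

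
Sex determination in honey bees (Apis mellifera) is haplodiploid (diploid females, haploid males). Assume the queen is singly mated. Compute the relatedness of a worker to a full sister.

Haplodiploid full sisters inherit their father's entire haploid genome identically (contributing 1/2) and on average half of their mother's contribution (1/2 · 1/2 = 1/4); r = 1/2 + 1/4 = 3/4.

0.75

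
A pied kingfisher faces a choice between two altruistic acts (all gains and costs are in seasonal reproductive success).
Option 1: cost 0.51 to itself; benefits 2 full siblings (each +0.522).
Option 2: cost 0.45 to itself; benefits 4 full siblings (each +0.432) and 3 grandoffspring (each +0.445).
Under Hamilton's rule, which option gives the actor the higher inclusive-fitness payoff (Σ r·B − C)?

Option 1: r to a full sibling = 0.5.
Option 1: Σ r·B − C = (2·0.5·0.522) − 0.51 = 0.012.
Option 2: r to a full sibling = 0.5.
Option 2: r to a grandoffspring = 0.25.
Option 2: Σ r·B − C = (4·0.5·0.432 + 3·0.25·0.445) − 0.45 = 0.74775.
Option 2 has the higher net inclusive-fitness payoff.

Option 2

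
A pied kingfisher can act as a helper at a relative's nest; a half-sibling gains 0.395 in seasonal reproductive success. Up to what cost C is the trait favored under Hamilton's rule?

r to a half-sibling = 1/4 (half-sibs share one parent — one path of length 2: r = (1/2)^2 = 1/4).
Hamilton's rule: n·r·B > C, so the trait is favored while C < n·r·B = 1·0.25·0.395 = 0.09875.

0.09875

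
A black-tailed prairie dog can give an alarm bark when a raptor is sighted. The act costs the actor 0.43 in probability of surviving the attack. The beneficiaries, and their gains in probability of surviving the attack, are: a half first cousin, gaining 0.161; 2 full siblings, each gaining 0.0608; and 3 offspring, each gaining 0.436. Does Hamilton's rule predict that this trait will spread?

Hamilton's rule: the trait is favored when the sum of r·B over every recipient exceeds the actor's cost C.
r to a half first cousin = 0.0625 (half first cousins share one grandparent — one path of length 4: r = (1/2)^4 = 1/16).
r to a full sibling = 0.5 (full sibs share both parents — two paths of length 2: r = 2·(1/2)^2 = 1/2).
r to an offspring = 0.5 (one parent–offspring link: r = (1/2)^1 = 1/2).
Summing one r·B term per recipient: 1·0.0625·0.161 + 2·0.5·0.0608 + 3·0.5·0.436 = 0.7248625.
0.7248625 > 0.43: the indirect benefit exceeds the cost.

Yes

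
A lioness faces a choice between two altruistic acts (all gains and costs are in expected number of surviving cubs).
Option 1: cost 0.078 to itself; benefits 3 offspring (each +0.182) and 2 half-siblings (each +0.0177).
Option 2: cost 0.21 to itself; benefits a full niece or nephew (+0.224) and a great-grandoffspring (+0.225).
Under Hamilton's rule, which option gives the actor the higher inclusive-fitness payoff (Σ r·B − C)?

Option 1: r to an offspring = 0.5.
Option 1: r to a half-sibling = 0.25.
Option 1: Σ r·B − C = (3·0.5·0.182 + 2·0.25·0.0177) − 0.078 = 0.20385.
Option 2: r to a full niece or nephew = 0.25.
Option 2: r to a great-grandoffspring = 0.125.
Option 2: Σ r·B − C = (1·0.25·0.224 + 1·0.125·0.225) − 0.21 = -0.125875.
Option 1 has the higher net inclusive-fitness payoff.

Option 1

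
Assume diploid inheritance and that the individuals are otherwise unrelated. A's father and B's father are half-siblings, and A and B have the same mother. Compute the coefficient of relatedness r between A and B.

With two independent routes of shared ancestry, r is the sum of the two contributions.
A and B are related in two ways: half first cousins through their fathers (r = 1/16) and half-sibs through their shared mother (r = 1/4).
r = 1/16 + 1/4 = 0.3125.

0.3125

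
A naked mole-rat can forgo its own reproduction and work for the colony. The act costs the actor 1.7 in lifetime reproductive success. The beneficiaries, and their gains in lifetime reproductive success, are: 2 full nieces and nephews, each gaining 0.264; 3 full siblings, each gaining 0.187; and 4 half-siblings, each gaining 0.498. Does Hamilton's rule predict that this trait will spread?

Hamilton's rule: the trait is favored when the sum of r·B over every recipient exceeds the actor's cost C.
r to a full niece or nephew = 0.25 (full aunt/uncle↔niece/nephew: two paths of length 3 through the shared grandparent pair: r = 2·(1/2)^3 = 1/4).
r to a full sibling = 1/2 (full sibs share both parents — two paths of length 2: r = 2·(1/2)^2 = 1/2).
r to a half-sibling = 0.25 (half-sibs share one parent — one path of length 2: r = (1/2)^2 = 1/4).
Summing one r·B term per recipient: 2·0.25·0.264 + 3·0.5·0.187 + 4·0.25·0.498 = 0.9105.
0.9105 < 1.7: the indirect benefit is less than the cost.

No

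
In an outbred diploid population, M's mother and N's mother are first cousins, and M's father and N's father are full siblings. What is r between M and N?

With two independent routes of shared ancestry, r is the sum of the two contributions.
M and N are related in two ways: second cousins through their mothers (r = 1/32) and first cousins through their fathers (r = 1/8).
r = 1/32 + 1/8 = 5/32 = 0.15625.

0.15625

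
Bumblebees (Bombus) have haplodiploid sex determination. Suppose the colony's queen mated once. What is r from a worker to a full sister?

0.75

Haplodiploid full sisters inherit their father's entire haploid genome identically (contributing 1/2) and on average half of their mother's contribution (1/2 · 1/2 = 1/4); r = 1/2 + 1/4 = 3/4.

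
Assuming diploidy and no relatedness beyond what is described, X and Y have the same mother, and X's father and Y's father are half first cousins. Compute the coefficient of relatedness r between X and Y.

0.265625

Independent pedigree routes through distinct common ancestors add.
X and Y are related in two ways: half-sibs through their shared mother (r = 1/4) and half second cousins through their fathers (r = 1/64).
r = 1/4 + 1/64 = 17/64 = 0.265625.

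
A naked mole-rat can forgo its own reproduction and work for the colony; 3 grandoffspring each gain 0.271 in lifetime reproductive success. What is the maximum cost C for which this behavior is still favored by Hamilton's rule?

r to a grandoffspring = 1/4 (two parent–offspring links: r = (1/2)^2 = 1/4).
Hamilton's rule: n·r·B > C, so the trait is favored while C < n·r·B = 3·0.25·0.271 = 0.20325.

0.20325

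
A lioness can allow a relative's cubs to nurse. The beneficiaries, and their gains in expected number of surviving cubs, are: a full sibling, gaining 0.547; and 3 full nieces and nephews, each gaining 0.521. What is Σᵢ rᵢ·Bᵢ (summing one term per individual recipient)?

0.66425

r to a full sibling = 1/2 (full sibs share both parents — two paths of length 2: r = 2·(1/2)^2 = 1/2).
r to a full niece or nephew = 0.25 (full aunt/uncle↔niece/nephew: two paths of length 3 through the shared grandparent pair: r = 2·(1/2)^3 = 1/4).
Summing one r·B term per recipient: 1·0.5·0.547 + 3·0.25·0.521 = 0.66425.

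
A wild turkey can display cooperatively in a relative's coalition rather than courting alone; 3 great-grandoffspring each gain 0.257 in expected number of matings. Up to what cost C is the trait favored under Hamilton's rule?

r to a great-grandoffspring = 1/8 (three parent–offspring links: r = (1/2)^3 = 1/8).
Hamilton's rule: n·r·B > C, so the trait is favored while C < n·r·B = 3·0.125·0.257 = 0.096375.

0.096375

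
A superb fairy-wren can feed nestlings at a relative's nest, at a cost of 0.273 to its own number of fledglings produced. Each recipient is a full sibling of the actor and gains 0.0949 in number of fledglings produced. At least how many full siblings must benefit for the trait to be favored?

r to a full sibling = 1/2 (full sibs share both parents — two paths of length 2: r = 2·(1/2)^2 = 1/2).
Hamilton's rule: n·r·B > C  ⇒  n > C/(r·B) = 0.273/(0.5·0.0949) = 5.753.
The smallest integer exceeding 5.753 is 6.

6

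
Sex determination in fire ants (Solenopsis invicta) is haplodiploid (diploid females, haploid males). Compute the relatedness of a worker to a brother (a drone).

0.25

Her haploid brother carries none of their father's genes and a random half of their mother's genome; that half matches the maternal half of her own genome with probability 1/2: r = 1/2 · 1/2 = 1/4.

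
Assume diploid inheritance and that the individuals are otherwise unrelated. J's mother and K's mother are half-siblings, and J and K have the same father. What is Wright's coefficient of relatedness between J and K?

Relatedness sums over independent paths through distinct common ancestors.
J and K are related in two ways: half first cousins through their mothers (r = 1/16) and half-sibs through their shared father (r = 1/4).
r = 1/16 + 1/4 = 5/16 = 0.3125.

0.3125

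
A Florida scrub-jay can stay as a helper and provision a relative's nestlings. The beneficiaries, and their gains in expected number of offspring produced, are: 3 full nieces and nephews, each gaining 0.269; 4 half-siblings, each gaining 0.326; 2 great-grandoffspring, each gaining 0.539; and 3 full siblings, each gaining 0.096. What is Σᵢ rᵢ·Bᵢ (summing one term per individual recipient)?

0.8065

r to a full niece or nephew = 0.25 (full aunt/uncle↔niece/nephew: two paths of length 3 through the shared grandparent pair: r = 2·(1/2)^3 = 1/4).
r to a half-sibling = 1/4 (half-sibs share one parent — one path of length 2: r = (1/2)^2 = 1/4).
r to a great-grandoffspring = 1/8 (three parent–offspring links: r = (1/2)^3 = 1/8).
r to a full sibling = 1/2 (full sibs share both parents — two paths of length 2: r = 2·(1/2)^2 = 1/2).
Summing one r·B term per recipient: 3·0.25·0.269 + 4·0.25·0.326 + 2·0.125·0.539 + 3·0.5·0.096 = 0.8065.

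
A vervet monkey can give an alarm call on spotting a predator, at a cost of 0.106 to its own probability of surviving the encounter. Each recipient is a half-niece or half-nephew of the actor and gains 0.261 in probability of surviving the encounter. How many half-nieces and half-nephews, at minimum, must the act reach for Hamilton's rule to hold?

r to a half-niece or half-nephew = 1/8 (half-aunt/uncle↔niece/nephew: one path of length 3: r = (1/2)^3 = 1/8).
Hamilton's rule: n·r·B > C  ⇒  n > C/(r·B) = 0.106/(0.125·0.261) = 3.249.
The smallest integer exceeding 3.249 is 4.

4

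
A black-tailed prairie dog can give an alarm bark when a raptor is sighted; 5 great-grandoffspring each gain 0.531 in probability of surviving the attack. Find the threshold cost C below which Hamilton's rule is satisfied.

0.331875

r to a great-grandoffspring = 1/8 (three parent–offspring links: r = (1/2)^3 = 1/8).
Hamilton's rule: n·r·B > C, so the trait is favored while C < n·r·B = 5·0.125·0.531 = 0.331875.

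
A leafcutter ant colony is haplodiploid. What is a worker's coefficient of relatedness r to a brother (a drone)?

Her haploid brother carries none of their father's genes and a random half of their mother's genome; that half matches the maternal half of her own genome with probability 1/2: r = 1/2 · 1/2 = 1/4.

0.25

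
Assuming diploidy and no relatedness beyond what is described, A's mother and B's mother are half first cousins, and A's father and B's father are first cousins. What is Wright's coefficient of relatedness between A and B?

0.046875

With two independent routes of shared ancestry, r is the sum of the two contributions.
A and B are related in two ways: half second cousins through their mothers (r = 1/64) and second cousins through their fathers (r = 1/32).
r = 1/64 + 1/32 = 3/64 = 0.046875.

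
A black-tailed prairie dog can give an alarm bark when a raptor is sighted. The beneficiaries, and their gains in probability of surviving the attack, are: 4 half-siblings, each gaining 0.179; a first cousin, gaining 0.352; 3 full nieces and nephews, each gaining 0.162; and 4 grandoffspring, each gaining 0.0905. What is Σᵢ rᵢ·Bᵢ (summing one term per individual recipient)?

0.435

r to a half-sibling = 1/4 (half-sibs share one parent — one path of length 2: r = (1/2)^2 = 1/4).
r to a first cousin = 0.125 (first cousins share one grandparent pair — two paths of length 4: r = 2·(1/2)^4 = 1/8).
r to a full niece or nephew = 1/4 (full aunt/uncle↔niece/nephew: two paths of length 3 through the shared grandparent pair: r = 2·(1/2)^3 = 1/4).
r to a grandoffspring = 1/4 (two parent–offspring links: r = (1/2)^2 = 1/4).
Summing one r·B term per recipient: 4·0.25·0.179 + 1·0.125·0.352 + 3·0.25·0.162 + 4·0.25·0.0905 = 0.435.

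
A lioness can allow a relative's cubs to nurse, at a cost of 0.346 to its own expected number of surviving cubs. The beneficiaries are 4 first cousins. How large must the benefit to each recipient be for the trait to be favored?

r to a first cousin = 1/8 (first cousins share one grandparent pair — two paths of length 4: r = 2·(1/2)^4 = 1/8).
Hamilton's rule with n recipients of equal r: n·r·B > C, so B > C/(n·r) = 0.346/(4·0.125) = 0.692.

0.692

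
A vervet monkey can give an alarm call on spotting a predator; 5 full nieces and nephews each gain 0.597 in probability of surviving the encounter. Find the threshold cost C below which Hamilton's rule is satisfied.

0.74625

r to a full niece or nephew = 0.25 (full aunt/uncle↔niece/nephew: two paths of length 3 through the shared grandparent pair: r = 2·(1/2)^3 = 1/4).
Hamilton's rule: n·r·B > C, so the trait is favored while C < n·r·B = 5·0.25·0.597 = 0.74625.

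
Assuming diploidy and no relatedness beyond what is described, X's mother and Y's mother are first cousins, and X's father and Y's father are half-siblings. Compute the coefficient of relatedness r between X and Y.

Wright's path rule: contributions from independent ancestry routes add.
X and Y are related in two ways: second cousins through their mothers (r = 1/32) and half first cousins through their fathers (r = 1/16).
r = 1/32 + 1/16 = 0.09375.

0.09375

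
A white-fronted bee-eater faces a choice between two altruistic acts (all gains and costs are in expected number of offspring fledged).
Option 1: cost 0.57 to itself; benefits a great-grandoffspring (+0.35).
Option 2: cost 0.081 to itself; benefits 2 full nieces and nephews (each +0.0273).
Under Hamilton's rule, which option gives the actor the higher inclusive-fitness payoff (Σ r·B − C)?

Option 1: r to a great-grandoffspring = 0.125.
Option 1: Σ r·B − C = (1·0.125·0.35) − 0.57 = -0.52625.
Option 2: r to a full niece or nephew = 0.25.
Option 2: Σ r·B − C = (2·0.25·0.0273) − 0.081 = -0.06735.
Option 2 has the higher net inclusive-fitness payoff.

Option 2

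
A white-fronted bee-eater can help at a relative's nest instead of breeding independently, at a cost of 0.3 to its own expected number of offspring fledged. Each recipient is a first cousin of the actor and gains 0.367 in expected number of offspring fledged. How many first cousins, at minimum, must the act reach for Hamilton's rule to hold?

7

r to a first cousin = 1/8 (first cousins share one grandparent pair — two paths of length 4: r = 2·(1/2)^4 = 1/8).
Hamilton's rule: n·r·B > C  ⇒  n > C/(r·B) = 0.3/(0.125·0.367) = 6.54.
The smallest integer exceeding 6.54 is 7.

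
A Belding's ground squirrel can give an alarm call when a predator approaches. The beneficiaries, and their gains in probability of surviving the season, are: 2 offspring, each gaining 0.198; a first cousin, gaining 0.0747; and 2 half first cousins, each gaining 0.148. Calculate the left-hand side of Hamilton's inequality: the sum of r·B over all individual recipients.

r to an offspring = 0.5 (one parent–offspring link: r = (1/2)^1 = 1/2).
r to a first cousin = 0.125 (first cousins share one grandparent pair — two paths of length 4: r = 2·(1/2)^4 = 1/8).
r to a half first cousin = 1/16 (half first cousins share one grandparent — one path of length 4: r = (1/2)^4 = 1/16).
Summing one r·B term per recipient: 2·0.5·0.198 + 1·0.125·0.0747 + 2·0.0625·0.148 = 0.2258375.

0.2258375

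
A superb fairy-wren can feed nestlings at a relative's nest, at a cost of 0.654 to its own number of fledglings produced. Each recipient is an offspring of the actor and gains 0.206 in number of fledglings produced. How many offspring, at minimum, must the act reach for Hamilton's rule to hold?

r to an offspring = 0.5 (one parent–offspring link: r = (1/2)^1 = 1/2).
Hamilton's rule: n·r·B > C  ⇒  n > C/(r·B) = 0.654/(0.5·0.206) = 6.35.
The smallest integer exceeding 6.35 is 7.

7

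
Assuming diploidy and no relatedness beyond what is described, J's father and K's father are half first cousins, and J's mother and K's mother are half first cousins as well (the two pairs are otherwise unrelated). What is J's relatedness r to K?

0.03125

Wright's path rule: contributions from independent ancestry routes add.
J and K are related in two ways: half second cousins through their fathers (r = 1/64) and half second cousins through their mothers (r = 1/64).
r = 1/64 + 1/64 = 1/32 = 0.03125.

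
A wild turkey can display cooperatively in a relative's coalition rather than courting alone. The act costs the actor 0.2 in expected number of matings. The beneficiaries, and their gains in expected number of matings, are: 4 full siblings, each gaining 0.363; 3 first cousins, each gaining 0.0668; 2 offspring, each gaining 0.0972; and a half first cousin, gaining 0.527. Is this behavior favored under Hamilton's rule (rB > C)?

Yes

Hamilton's rule: the trait is favored when the sum of r·B over every recipient exceeds the actor's cost C.
r to a full sibling = 1/2 (full sibs share both parents — two paths of length 2: r = 2·(1/2)^2 = 1/2).
r to a first cousin = 0.125 (first cousins share one grandparent pair — two paths of length 4: r = 2·(1/2)^4 = 1/8).
r to an offspring = 1/2 (one parent–offspring link: r = (1/2)^1 = 1/2).
r to a half first cousin = 0.0625 (half first cousins share one grandparent — one path of length 4: r = (1/2)^4 = 1/16).
Summing one r·B term per recipient: 4·0.5·0.363 + 3·0.125·0.0668 + 2·0.5·0.0972 + 1·0.0625·0.527 = 0.8811875.
0.8811875 > 0.2: the indirect benefit exceeds the cost.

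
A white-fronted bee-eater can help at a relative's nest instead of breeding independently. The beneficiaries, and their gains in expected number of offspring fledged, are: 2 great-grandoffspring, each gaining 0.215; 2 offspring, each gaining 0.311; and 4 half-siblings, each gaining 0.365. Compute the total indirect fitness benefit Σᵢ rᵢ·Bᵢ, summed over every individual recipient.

r to a great-grandoffspring = 1/8 (three parent–offspring links: r = (1/2)^3 = 1/8).
r to an offspring = 0.5 (one parent–offspring link: r = (1/2)^1 = 1/2).
r to a half-sibling = 0.25 (half-sibs share one parent — one path of length 2: r = (1/2)^2 = 1/4).
Summing one r·B term per recipient: 2·0.125·0.215 + 2·0.5·0.311 + 4·0.25·0.365 = 0.72975.

0.72975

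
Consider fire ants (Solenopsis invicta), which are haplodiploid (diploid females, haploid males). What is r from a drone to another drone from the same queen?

Haploid brothers each carry a random half of the queen's diploid genome, so on average they share half: r = 1/2.

0.5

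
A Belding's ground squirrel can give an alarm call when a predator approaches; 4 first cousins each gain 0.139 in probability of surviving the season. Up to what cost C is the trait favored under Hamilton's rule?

0.0695

r to a first cousin = 0.125 (first cousins share one grandparent pair — two paths of length 4: r = 2·(1/2)^4 = 1/8).
Hamilton's rule: n·r·B > C, so the trait is favored while C < n·r·B = 4·0.125·0.139 = 0.0695.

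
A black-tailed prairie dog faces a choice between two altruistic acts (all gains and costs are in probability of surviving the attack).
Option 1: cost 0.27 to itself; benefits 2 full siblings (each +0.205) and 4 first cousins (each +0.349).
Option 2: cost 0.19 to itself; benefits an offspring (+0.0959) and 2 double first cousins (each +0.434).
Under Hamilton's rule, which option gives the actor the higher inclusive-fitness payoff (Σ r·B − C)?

Option 1

Option 1: r to a full sibling = 0.5.
Option 1: r to a first cousin = 0.125.
Option 1: Σ r·B − C = (2·0.5·0.205 + 4·0.125·0.349) − 0.27 = 0.1095.
Option 2: r to an offspring = 0.5.
Option 2: r to a double first cousin = 0.25.
Option 2: Σ r·B − C = (1·0.5·0.0959 + 2·0.25·0.434) − 0.19 = 0.07495.
Option 1 has the higher net inclusive-fitness payoff.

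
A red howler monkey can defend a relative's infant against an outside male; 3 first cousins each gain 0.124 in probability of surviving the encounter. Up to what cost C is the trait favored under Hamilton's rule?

r to a first cousin = 0.125 (first cousins share one grandparent pair — two paths of length 4: r = 2·(1/2)^4 = 1/8).
Hamilton's rule: n·r·B > C, so the trait is favored while C < n·r·B = 3·0.125·0.124 = 0.0465.

0.0465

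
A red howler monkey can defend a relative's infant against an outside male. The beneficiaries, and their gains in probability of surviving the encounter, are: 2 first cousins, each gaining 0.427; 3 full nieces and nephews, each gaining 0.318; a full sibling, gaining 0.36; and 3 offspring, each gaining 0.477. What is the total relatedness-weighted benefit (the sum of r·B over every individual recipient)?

1.24075

r to a first cousin = 1/8 (first cousins share one grandparent pair — two paths of length 4: r = 2·(1/2)^4 = 1/8).
r to a full niece or nephew = 0.25 (full aunt/uncle↔niece/nephew: two paths of length 3 through the shared grandparent pair: r = 2·(1/2)^3 = 1/4).
r to a full sibling = 1/2 (full sibs share both parents — two paths of length 2: r = 2·(1/2)^2 = 1/2).
r to an offspring = 1/2 (one parent–offspring link: r = (1/2)^1 = 1/2).
Summing one r·B term per recipient: 2·0.125·0.427 + 3·0.25·0.318 + 1·0.5·0.36 + 3·0.5·0.477 = 1.24075.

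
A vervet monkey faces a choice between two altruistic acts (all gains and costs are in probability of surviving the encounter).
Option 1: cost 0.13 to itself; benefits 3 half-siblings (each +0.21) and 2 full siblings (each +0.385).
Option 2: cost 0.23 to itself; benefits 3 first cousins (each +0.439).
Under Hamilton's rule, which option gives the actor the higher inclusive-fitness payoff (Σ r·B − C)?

Option 1: r to a half-sibling = 0.25.
Option 1: r to a full sibling = 0.5.
Option 1: Σ r·B − C = (3·0.25·0.21 + 2·0.5·0.385) − 0.13 = 0.4125.
Option 2: r to a first cousin = 0.125.
Option 2: Σ r·B − C = (3·0.125·0.439) − 0.23 = -0.065375.
Option 1 has the higher net inclusive-fitness payoff.

Option 1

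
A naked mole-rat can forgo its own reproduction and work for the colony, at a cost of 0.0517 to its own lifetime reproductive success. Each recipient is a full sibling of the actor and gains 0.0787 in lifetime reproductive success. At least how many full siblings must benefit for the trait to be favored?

r to a full sibling = 1/2 (full sibs share both parents — two paths of length 2: r = 2·(1/2)^2 = 1/2).
Hamilton's rule: n·r·B > C  ⇒  n > C/(r·B) = 0.0517/(0.5·0.0787) = 1.314.
The smallest integer exceeding 1.314 is 2.

2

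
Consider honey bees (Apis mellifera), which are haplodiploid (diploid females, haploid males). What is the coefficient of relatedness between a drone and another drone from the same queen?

0.5

Haploid brothers each carry a random half of the queen's diploid genome, so on average they share half: r = 1/2.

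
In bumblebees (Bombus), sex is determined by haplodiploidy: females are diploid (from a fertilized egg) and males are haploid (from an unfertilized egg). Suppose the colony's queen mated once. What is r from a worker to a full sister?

Haplodiploid full sisters inherit their father's entire haploid genome identically (contributing 1/2) and on average half of their mother's contribution (1/2 · 1/2 = 1/4); r = 1/2 + 1/4 = 3/4.

0.75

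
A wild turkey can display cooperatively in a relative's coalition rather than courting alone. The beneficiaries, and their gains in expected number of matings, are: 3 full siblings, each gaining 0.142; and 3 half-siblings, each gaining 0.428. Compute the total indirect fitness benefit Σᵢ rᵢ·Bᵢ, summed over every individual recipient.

r to a full sibling = 0.5 (full sibs share both parents — two paths of length 2: r = 2·(1/2)^2 = 1/2).
r to a half-sibling = 1/4 (half-sibs share one parent — one path of length 2: r = (1/2)^2 = 1/4).
Summing one r·B term per recipient: 3·0.5·0.142 + 3·0.25·0.428 = 0.534.

0.534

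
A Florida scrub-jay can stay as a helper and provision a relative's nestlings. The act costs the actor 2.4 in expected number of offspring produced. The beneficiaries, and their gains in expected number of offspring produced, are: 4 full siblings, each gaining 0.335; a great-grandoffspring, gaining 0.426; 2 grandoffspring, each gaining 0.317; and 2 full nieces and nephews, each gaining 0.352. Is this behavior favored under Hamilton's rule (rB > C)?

No

Hamilton's rule: the trait is favored when the sum of r·B over every recipient exceeds the actor's cost C.
r to a full sibling = 1/2 (full sibs share both parents — two paths of length 2: r = 2·(1/2)^2 = 1/2).
r to a great-grandoffspring = 0.125 (three parent–offspring links: r = (1/2)^3 = 1/8).
r to a grandoffspring = 1/4 (two parent–offspring links: r = (1/2)^2 = 1/4).
r to a full niece or nephew = 1/4 (full aunt/uncle↔niece/nephew: two paths of length 3 through the shared grandparent pair: r = 2·(1/2)^3 = 1/4).
Summing one r·B term per recipient: 4·0.5·0.335 + 1·0.125·0.426 + 2·0.25·0.317 + 2·0.25·0.352 = 1.05775.
1.05775 < 2.4: the indirect benefit is less than the cost.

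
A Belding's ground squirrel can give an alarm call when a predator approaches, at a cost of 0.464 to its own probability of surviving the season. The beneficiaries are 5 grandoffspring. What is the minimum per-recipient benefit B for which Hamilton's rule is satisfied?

0.3712

r to a grandoffspring = 0.25 (two parent–offspring links: r = (1/2)^2 = 1/4).
Hamilton's rule with n recipients of equal r: n·r·B > C, so B > C/(n·r) = 0.464/(5·0.25) = 0.3712.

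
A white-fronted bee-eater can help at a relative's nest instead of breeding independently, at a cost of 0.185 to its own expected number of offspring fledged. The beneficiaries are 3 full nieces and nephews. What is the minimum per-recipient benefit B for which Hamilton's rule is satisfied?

r to a full niece or nephew = 0.25 (full aunt/uncle↔niece/nephew: two paths of length 3 through the shared grandparent pair: r = 2·(1/2)^3 = 1/4).
Hamilton's rule with n recipients of equal r: n·r·B > C, so B > C/(n·r) = 0.185/(3·0.25) = 0.2467.

0.2467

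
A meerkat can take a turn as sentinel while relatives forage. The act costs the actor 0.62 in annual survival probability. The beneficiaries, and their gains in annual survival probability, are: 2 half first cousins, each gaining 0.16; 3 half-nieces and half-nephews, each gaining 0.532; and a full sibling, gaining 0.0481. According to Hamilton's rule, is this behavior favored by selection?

Hamilton's rule: the trait is favored when the sum of r·B over every recipient exceeds the actor's cost C.
r to a half first cousin = 1/16 (half first cousins share one grandparent — one path of length 4: r = (1/2)^4 = 1/16).
r to a half-niece or half-nephew = 0.125 (half-aunt/uncle↔niece/nephew: one path of length 3: r = (1/2)^3 = 1/8).
r to a full sibling = 1/2 (full sibs share both parents — two paths of length 2: r = 2·(1/2)^2 = 1/2).
Summing one r·B term per recipient: 2·0.0625·0.16 + 3·0.125·0.532 + 1·0.5·0.0481 = 0.24355.
0.24355 < 0.62: the indirect benefit is less than the cost.

No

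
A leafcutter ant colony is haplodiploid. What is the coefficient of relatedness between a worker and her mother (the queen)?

0.5

One meiotic link between diploid queen and diploid daughter: r = 1/2.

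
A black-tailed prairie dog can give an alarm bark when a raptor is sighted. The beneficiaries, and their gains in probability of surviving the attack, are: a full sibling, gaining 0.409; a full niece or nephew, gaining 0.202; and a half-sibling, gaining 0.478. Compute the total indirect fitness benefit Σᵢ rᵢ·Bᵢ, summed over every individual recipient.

r to a full sibling = 1/2 (full sibs share both parents — two paths of length 2: r = 2·(1/2)^2 = 1/2).
r to a full niece or nephew = 0.25 (full aunt/uncle↔niece/nephew: two paths of length 3 through the shared grandparent pair: r = 2·(1/2)^3 = 1/4).
r to a half-sibling = 0.25 (half-sibs share one parent — one path of length 2: r = (1/2)^2 = 1/4).
Summing one r·B term per recipient: 1·0.5·0.409 + 1·0.25·0.202 + 1·0.25·0.478 = 0.3745.

0.3745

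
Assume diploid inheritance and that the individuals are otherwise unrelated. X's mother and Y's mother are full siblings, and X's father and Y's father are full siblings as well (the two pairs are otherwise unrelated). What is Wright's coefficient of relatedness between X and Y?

0.25

With two independent routes of shared ancestry, r is the sum of the two contributions.
X and Y are related in two ways: first cousins through their mothers (r = 1/8) and first cousins through their fathers (r = 1/8) — i.e. double first cousins.
r = 1/8 + 1/8 = 0.25.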